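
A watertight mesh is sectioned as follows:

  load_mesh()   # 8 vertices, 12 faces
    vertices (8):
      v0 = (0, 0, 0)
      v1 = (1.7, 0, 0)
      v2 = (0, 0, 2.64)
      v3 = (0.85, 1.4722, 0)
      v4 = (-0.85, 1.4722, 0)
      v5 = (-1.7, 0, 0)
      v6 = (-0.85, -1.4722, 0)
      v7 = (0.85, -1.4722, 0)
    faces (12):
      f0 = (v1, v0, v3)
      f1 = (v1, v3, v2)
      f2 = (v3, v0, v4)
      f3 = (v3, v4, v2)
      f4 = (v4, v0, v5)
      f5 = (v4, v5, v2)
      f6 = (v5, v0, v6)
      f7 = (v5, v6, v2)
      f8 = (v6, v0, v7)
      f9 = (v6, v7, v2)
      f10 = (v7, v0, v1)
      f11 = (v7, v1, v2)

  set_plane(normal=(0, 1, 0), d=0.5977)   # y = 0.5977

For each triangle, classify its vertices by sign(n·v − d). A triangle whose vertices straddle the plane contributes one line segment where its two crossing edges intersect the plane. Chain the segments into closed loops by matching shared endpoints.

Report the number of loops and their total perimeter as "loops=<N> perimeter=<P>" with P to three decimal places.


Straddling triangles (6 of 12):
  (v1,v0,v3) [--+] → (0.345092, 0.5977, 0)–(1.35491, 0.5977, 0)  len=1.0098
  (v1,v3,v2) [-+-] → (1.35491, 0.5977, 0)–(0.345092, 0.5977, 1.56818)  len=1.8652
  (v3,v0,v4) [+-+] → (0.345092, 0.5977, 0)–(-0.345092, 0.5977, 0)  len=0.6902
  (v3,v4,v2) [++-] → (-0.345092, 0.5977, 1.56818)–(0.345092, 0.5977, 1.56818)  len=0.6902
  (v4,v0,v5) [+--] → (-0.345092, 0.5977, 0)–(-1.35491, 0.5977, 0)  len=1.0098
  (v4,v5,v2) [+--] → (-1.35491, 0.5977, 0)–(-0.345092, 0.5977, 1.56818)  len=1.8652

Chained into 1 loop(s):
  loop 1: 6 segments, perimeter = 7.1304
Total perimeter = 7.130

loops=1 perimeter=7.130


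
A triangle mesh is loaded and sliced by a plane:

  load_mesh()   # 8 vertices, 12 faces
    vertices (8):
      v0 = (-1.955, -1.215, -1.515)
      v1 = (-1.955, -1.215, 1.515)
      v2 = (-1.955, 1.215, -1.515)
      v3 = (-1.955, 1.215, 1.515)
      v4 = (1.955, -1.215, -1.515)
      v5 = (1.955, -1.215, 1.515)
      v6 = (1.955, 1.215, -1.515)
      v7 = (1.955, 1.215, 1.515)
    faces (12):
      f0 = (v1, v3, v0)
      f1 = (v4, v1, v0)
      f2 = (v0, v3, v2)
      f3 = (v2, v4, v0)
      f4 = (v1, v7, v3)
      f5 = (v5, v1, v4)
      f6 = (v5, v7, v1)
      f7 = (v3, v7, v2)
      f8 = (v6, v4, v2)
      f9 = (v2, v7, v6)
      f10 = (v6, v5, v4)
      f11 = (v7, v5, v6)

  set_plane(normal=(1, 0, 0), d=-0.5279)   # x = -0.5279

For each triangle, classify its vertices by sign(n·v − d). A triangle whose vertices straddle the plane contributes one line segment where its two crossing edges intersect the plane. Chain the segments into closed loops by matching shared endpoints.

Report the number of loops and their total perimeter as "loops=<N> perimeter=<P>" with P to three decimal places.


Straddling triangles (8 of 12):
  (v4,v1,v0) [+--] → (-0.5279, -1.215, 0.409089)–(-0.5279, -1.215, -1.515)  len=1.9241
  (v2,v4,v0) [-+-] → (-0.5279, 0.328081, -1.515)–(-0.5279, -1.215, -1.515)  len=1.5431
  (v1,v7,v3) [-+-] → (-0.5279, -0.328081, 1.515)–(-0.5279, 1.215, 1.515)  len=1.5431
  (v5,v1,v4) [+-+] → (-0.5279, -1.215, 1.515)–(-0.5279, -1.215, 0.409089)  len=1.1059
  (v5,v7,v1) [++-] → (-0.5279, -0.328081, 1.515)–(-0.5279, -1.215, 1.515)  len=0.8869
  (v3,v7,v2) [-+-] → (-0.5279, 1.215, 1.515)–(-0.5279, 1.215, -0.409089)  len=1.9241
  (v6,v4,v2) [++-] → (-0.5279, 0.328081, -1.515)–(-0.5279, 1.215, -1.515)  len=0.8869
  (v2,v7,v6) [-++] → (-0.5279, 1.215, -0.409089)–(-0.5279, 1.215, -1.515)  len=1.1059

Chained into 1 loop(s):
  loop 1: 8 segments, perimeter = 10.9200
Total perimeter = 10.920

loops=1 perimeter=10.920


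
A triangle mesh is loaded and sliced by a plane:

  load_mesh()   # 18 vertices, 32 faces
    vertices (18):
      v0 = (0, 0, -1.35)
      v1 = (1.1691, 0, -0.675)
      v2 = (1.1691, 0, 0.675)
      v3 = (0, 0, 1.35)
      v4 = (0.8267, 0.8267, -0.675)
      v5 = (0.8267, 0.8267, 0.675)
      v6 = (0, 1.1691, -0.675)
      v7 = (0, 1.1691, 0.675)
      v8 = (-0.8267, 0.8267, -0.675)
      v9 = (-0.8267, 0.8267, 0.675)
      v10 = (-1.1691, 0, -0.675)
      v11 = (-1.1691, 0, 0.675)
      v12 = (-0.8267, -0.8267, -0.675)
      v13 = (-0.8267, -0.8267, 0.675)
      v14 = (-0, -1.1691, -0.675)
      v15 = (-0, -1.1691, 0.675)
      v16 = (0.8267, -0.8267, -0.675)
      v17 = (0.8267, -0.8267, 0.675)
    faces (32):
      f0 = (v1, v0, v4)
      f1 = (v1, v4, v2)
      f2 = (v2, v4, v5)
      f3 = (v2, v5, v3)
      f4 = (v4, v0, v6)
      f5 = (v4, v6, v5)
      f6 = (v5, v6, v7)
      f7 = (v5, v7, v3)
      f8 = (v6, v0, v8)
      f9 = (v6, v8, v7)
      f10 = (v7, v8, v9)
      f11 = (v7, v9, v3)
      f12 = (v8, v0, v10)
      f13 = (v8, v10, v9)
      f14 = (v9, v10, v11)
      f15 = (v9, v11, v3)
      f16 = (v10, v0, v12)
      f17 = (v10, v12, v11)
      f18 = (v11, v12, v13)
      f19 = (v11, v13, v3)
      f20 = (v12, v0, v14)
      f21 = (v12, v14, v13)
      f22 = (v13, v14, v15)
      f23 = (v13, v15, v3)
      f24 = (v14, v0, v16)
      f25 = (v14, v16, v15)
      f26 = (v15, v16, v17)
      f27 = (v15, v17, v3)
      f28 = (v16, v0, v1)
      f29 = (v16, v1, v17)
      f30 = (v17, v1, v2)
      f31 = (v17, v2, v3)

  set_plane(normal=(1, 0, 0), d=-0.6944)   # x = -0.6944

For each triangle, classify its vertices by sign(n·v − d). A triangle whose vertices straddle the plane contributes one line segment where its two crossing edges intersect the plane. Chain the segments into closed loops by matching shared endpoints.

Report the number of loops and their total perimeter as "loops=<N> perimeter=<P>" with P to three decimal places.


Straddling triangles (12 of 32):
  (v6,v0,v8) [++-] → (-0.6944, 0.6944, -0.783023)–(-0.6944, 0.881496, -0.675)  len=0.2160
  (v6,v8,v7) [+-+] → (-0.6944, 0.881496, -0.675)–(-0.6944, 0.881496, -0.458954)  len=0.2160
  (v7,v8,v9) [+--] → (-0.6944, 0.881496, -0.458954)–(-0.6944, 0.881496, 0.675)  len=1.1340
  (v7,v9,v3) [+-+] → (-0.6944, 0.881496, 0.675)–(-0.6944, 0.6944, 0.783023)  len=0.2160
  (v8,v0,v10) [-+-] → (-0.6944, 0.6944, -0.783023)–(-0.6944, 0, -0.949076)  len=0.7140
  (v9,v11,v3) [--+] → (-0.6944, 0, 0.949076)–(-0.6944, 0.6944, 0.783023)  len=0.7140
  (v10,v0,v12) [-+-] → (-0.6944, 0, -0.949076)–(-0.6944, -0.6944, -0.783023)  len=0.7140
  (v11,v13,v3) [--+] → (-0.6944, -0.6944, 0.783023)–(-0.6944, 0, 0.949076)  len=0.7140
  (v12,v0,v14) [-++] → (-0.6944, -0.6944, -0.783023)–(-0.6944, -0.881496, -0.675)  len=0.2160
  (v12,v14,v13) [-+-] → (-0.6944, -0.881496, -0.675)–(-0.6944, -0.881496, 0.458954)  len=1.1340
  (v13,v14,v15) [-++] → (-0.6944, -0.881496, 0.458954)–(-0.6944, -0.881496, 0.675)  len=0.2160
  (v13,v15,v3) [-++] → (-0.6944, -0.881496, 0.675)–(-0.6944, -0.6944, 0.783023)  len=0.2160

Chained into 1 loop(s):
  loop 1: 12 segments, perimeter = 6.4201
Total perimeter = 6.420

loops=1 perimeter=6.420


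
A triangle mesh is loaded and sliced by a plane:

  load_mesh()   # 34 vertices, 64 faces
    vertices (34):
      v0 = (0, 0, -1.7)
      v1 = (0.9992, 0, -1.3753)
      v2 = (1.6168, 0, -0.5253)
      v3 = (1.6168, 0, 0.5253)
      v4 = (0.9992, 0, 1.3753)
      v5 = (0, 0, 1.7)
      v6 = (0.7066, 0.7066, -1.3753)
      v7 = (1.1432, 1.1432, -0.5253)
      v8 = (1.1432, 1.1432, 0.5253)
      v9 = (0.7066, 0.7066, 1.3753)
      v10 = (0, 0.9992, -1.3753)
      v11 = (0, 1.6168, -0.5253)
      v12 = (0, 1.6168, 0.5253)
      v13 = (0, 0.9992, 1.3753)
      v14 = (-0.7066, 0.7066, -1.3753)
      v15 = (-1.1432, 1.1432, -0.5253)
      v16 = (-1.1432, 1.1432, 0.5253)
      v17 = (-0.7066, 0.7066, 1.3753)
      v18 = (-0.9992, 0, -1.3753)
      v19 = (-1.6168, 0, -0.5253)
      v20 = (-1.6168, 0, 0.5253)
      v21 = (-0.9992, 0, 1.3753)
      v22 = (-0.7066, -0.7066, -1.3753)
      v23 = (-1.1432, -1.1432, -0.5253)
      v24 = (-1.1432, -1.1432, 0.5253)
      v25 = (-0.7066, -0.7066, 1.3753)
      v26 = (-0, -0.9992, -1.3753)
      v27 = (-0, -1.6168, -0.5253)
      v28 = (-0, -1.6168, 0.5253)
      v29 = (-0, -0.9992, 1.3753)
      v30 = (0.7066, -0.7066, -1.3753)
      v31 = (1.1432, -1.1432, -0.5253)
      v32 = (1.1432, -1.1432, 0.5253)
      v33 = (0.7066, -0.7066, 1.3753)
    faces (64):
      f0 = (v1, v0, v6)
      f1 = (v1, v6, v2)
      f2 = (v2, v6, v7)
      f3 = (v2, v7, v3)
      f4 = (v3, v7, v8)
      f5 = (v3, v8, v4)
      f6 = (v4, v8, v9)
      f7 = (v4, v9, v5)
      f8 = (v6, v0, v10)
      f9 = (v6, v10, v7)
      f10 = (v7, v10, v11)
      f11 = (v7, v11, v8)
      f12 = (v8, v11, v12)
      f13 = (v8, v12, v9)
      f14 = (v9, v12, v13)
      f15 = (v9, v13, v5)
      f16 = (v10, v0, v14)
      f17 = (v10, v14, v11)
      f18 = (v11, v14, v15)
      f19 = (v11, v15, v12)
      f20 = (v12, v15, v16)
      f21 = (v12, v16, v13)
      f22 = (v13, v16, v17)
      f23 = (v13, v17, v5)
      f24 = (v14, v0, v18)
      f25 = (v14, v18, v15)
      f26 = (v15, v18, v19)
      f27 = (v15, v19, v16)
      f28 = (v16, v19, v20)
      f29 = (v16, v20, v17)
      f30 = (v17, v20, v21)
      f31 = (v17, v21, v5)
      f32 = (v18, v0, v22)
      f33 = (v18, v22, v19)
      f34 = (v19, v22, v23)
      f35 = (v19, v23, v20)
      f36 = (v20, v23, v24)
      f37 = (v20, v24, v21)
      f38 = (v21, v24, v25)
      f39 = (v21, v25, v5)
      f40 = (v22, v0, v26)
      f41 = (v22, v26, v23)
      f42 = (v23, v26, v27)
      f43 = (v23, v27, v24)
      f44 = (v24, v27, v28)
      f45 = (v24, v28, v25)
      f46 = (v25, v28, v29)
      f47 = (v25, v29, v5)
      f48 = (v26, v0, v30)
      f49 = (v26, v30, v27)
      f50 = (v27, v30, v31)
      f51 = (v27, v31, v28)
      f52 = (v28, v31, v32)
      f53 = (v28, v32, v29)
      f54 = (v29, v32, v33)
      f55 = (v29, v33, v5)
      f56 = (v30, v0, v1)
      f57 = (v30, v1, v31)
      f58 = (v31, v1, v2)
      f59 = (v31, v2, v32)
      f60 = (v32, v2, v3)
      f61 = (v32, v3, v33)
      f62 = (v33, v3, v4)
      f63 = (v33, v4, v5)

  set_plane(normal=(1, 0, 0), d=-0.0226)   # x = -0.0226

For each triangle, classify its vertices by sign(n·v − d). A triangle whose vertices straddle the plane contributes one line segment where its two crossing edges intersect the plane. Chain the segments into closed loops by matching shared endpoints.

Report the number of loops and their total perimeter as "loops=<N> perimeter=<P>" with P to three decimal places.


loops=1 perimeter=10.463

Straddling triangles (20 of 64):
  (v10,v0,v14) [++-] → (-0.0226, 0.0226, -1.68961)–(-0.0226, 0.989841, -1.3753)  len=1.0170
  (v10,v14,v11) [+-+] → (-0.0226, 0.989841, -1.3753)–(-0.0226, 1.58769, -0.552487)  len=1.0171
  (v11,v14,v15) [+--] → (-0.0226, 1.58769, -0.552487)–(-0.0226, 1.60744, -0.5253)  len=0.0336
  (v11,v15,v12) [+-+] → (-0.0226, 1.60744, -0.5253)–(-0.0226, 1.60744, 0.504531)  len=1.0298
  (v12,v15,v16) [+--] → (-0.0226, 1.60744, 0.504531)–(-0.0226, 1.60744, 0.5253)  len=0.0208
  (v12,v16,v13) [+-+] → (-0.0226, 1.60744, 0.5253)–(-0.0226, 1.00205, 1.3585)  len=1.0299
  (v13,v16,v17) [+--] → (-0.0226, 1.00205, 1.3585)–(-0.0226, 0.989841, 1.3753)  len=0.0208
  (v13,v17,v5) [+-+] → (-0.0226, 0.989841, 1.3753)–(-0.0226, 0.0226, 1.68961)  len=1.0170
  (v14,v0,v18) [-+-] → (-0.0226, 0.0226, -1.68961)–(-0.0226, 0, -1.69266)  len=0.0228
  (v17,v21,v5) [--+] → (-0.0226, 0, 1.69266)–(-0.0226, 0.0226, 1.68961)  len=0.0228
  (v18,v0,v22) [-+-] → (-0.0226, 0, -1.69266)–(-0.0226, -0.0226, -1.68961)  len=0.0228
  (v21,v25,v5) [--+] → (-0.0226, -0.0226, 1.68961)–(-0.0226, 0, 1.69266)  len=0.0228
  (v22,v0,v26) [-++] → (-0.0226, -0.0226, -1.68961)–(-0.0226, -0.989841, -1.3753)  len=1.0170
  (v22,v26,v23) [-+-] → (-0.0226, -0.989841, -1.3753)–(-0.0226, -1.00205, -1.3585)  len=0.0208
  (v23,v26,v27) [-++] → (-0.0226, -1.00205, -1.3585)–(-0.0226, -1.60744, -0.5253)  len=1.0299
  (v23,v27,v24) [-+-] → (-0.0226, -1.60744, -0.5253)–(-0.0226, -1.60744, -0.504531)  len=0.0208
  (v24,v27,v28) [-++] → (-0.0226, -1.60744, -0.504531)–(-0.0226, -1.60744, 0.5253)  len=1.0298
  (v24,v28,v25) [-+-] → (-0.0226, -1.60744, 0.5253)–(-0.0226, -1.58769, 0.552487)  len=0.0336
  (v25,v28,v29) [-++] → (-0.0226, -1.58769, 0.552487)–(-0.0226, -0.989841, 1.3753)  len=1.0171
  (v25,v29,v5) [-++] → (-0.0226, -0.989841, 1.3753)–(-0.0226, -0.0226, 1.68961)  len=1.0170

Chained into 1 loop(s):
  loop 1: 20 segments, perimeter = 10.4632
Total perimeter = 10.463


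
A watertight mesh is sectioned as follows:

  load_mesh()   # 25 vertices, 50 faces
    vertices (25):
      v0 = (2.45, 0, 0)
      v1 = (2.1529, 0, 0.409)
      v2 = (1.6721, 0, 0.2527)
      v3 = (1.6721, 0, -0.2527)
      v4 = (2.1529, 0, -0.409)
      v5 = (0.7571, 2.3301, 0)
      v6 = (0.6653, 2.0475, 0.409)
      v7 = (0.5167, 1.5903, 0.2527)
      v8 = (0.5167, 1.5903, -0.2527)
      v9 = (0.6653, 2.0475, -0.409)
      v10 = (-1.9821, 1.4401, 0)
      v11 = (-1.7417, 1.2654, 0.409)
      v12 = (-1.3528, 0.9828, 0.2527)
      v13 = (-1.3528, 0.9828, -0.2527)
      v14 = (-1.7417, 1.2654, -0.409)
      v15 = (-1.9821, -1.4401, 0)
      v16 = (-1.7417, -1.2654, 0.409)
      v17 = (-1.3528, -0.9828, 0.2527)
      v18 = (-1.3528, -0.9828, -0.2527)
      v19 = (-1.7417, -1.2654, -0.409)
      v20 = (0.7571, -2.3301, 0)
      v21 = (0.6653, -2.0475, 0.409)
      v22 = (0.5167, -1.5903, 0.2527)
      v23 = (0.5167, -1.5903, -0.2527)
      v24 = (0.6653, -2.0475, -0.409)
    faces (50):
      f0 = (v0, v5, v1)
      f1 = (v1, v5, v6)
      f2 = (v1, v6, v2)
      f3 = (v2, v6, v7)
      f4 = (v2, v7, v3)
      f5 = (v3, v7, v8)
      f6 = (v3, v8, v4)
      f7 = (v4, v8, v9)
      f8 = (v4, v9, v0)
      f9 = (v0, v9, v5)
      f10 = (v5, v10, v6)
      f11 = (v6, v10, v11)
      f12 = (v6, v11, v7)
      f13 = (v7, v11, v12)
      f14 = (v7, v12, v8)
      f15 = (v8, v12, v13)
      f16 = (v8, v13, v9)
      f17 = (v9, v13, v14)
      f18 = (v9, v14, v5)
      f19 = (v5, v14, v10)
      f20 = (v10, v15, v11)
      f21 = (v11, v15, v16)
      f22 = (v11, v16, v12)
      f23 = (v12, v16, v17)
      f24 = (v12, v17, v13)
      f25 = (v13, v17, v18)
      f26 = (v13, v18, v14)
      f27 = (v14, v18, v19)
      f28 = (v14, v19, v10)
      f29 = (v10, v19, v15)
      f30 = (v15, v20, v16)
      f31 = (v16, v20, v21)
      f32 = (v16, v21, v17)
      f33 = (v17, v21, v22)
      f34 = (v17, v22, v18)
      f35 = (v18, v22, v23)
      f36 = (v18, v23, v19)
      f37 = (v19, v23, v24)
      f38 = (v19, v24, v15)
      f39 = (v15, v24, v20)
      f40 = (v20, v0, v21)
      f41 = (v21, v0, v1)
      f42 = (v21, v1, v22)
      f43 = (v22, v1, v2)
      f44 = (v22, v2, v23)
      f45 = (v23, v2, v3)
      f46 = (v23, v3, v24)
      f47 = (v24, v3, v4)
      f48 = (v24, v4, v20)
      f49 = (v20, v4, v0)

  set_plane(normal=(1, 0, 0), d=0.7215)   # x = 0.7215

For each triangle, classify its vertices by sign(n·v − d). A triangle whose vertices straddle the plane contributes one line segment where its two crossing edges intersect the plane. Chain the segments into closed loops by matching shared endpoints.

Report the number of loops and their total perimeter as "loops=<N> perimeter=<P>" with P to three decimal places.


loops=2 perimeter=5.893

Straddling triangles (24 of 50):
  (v1,v5,v6) [++-] → (0.7215, 2.22051, 0.15861)–(0.7215, 1.97015, 0.409)  len=0.3541
  (v1,v6,v2) [+-+] → (0.7215, 1.97015, 0.409)–(0.7215, 1.93321, 0.400275)  len=0.0380
  (v2,v6,v7) [+--] → (0.7215, 1.93321, 0.400275)–(0.7215, 1.30841, 0.2527)  len=0.6420
  (v2,v7,v3) [+-+] → (0.7215, 1.30841, 0.2527)–(0.7215, 1.30841, 0.163116)  len=0.0896
  (v3,v7,v8) [+--] → (0.7215, 1.30841, 0.163116)–(0.7215, 1.30841, -0.2527)  len=0.4158
  (v3,v8,v4) [+-+] → (0.7215, 1.30841, -0.2527)–(0.7215, 1.39125, -0.272264)  len=0.0851
  (v4,v8,v9) [+--] → (0.7215, 1.39125, -0.272264)–(0.7215, 1.97015, -0.409)  len=0.5948
  (v4,v9,v0) [+-+] → (0.7215, 1.97015, -0.409)–(0.7215, 1.98302, -0.396121)  len=0.0182
  (v0,v9,v5) [+-+] → (0.7215, 1.98302, -0.396121)–(0.7215, 2.22051, -0.15861)  len=0.3359
  (v5,v10,v6) [+--] → (0.7215, 2.31853, 0)–(0.7215, 2.22051, 0.15861)  len=0.1865
  (v9,v14,v5) [--+] → (0.7215, 2.31493, -0.00582696)–(0.7215, 2.22051, -0.15861)  len=0.1796
  (v5,v14,v10) [+--] → (0.7215, 2.31493, -0.00582696)–(0.7215, 2.31853, 0)  len=0.0069
  (v15,v20,v16) [-+-] → (0.7215, -2.31853, 0)–(0.7215, -2.31493, 0.00582696)  len=0.0069
  (v16,v20,v21) [-+-] → (0.7215, -2.31493, 0.00582696)–(0.7215, -2.22051, 0.15861)  len=0.1796
  (v15,v24,v20) [--+] → (0.7215, -2.22051, -0.15861)–(0.7215, -2.31853, 0)  len=0.1865
  (v20,v0,v21) [++-] → (0.7215, -1.98302, 0.396121)–(0.7215, -2.22051, 0.15861)  len=0.3359
  (v21,v0,v1) [-++] → (0.7215, -1.98302, 0.396121)–(0.7215, -1.97015, 0.409)  len=0.0182
  (v21,v1,v22) [-+-] → (0.7215, -1.97015, 0.409)–(0.7215, -1.39125, 0.272264)  len=0.5948
  (v22,v1,v2) [-++] → (0.7215, -1.39125, 0.272264)–(0.7215, -1.30841, 0.2527)  len=0.0851
  (v22,v2,v23) [-+-] → (0.7215, -1.30841, 0.2527)–(0.7215, -1.30841, -0.163116)  len=0.4158
  (v23,v2,v3) [-++] → (0.7215, -1.30841, -0.163116)–(0.7215, -1.30841, -0.2527)  len=0.0896
  (v23,v3,v24) [-+-] → (0.7215, -1.30841, -0.2527)–(0.7215, -1.93321, -0.400275)  len=0.6420
  (v24,v3,v4) [-++] → (0.7215, -1.93321, -0.400275)–(0.7215, -1.97015, -0.409)  len=0.0380
  (v24,v4,v20) [-++] → (0.7215, -1.97015, -0.409)–(0.7215, -2.22051, -0.15861)  len=0.3541

Chained into 2 loop(s):
  loop 1: 12 segments, perimeter = 2.9464
  loop 2: 12 segments, perimeter = 2.9464
Total perimeter = 5.893


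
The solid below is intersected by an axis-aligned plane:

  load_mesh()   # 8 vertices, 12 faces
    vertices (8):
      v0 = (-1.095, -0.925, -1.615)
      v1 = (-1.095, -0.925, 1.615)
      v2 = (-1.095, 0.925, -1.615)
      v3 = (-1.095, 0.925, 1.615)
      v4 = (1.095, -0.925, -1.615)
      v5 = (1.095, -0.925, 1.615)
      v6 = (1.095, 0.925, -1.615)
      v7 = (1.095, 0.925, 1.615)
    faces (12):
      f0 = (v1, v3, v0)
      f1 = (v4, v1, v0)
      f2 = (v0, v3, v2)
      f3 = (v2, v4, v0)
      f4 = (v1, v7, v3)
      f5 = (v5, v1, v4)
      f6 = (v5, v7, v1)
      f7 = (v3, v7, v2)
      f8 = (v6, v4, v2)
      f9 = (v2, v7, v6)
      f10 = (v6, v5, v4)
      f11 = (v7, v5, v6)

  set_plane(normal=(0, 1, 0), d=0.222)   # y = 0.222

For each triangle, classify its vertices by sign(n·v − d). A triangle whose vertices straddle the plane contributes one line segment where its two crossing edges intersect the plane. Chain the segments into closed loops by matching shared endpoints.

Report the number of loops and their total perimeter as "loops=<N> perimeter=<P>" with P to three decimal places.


loops=1 perimeter=10.840

Straddling triangles (8 of 12):
  (v1,v3,v0) [-+-] → (-1.095, 0.222, 1.615)–(-1.095, 0.222, 0.3876)  len=1.2274
  (v0,v3,v2) [-++] → (-1.095, 0.222, 0.3876)–(-1.095, 0.222, -1.615)  len=2.0026
  (v2,v4,v0) [+--] → (-0.2628, 0.222, -1.615)–(-1.095, 0.222, -1.615)  len=0.8322
  (v1,v7,v3) [-++] → (0.2628, 0.222, 1.615)–(-1.095, 0.222, 1.615)  len=1.3578
  (v5,v7,v1) [-+-] → (1.095, 0.222, 1.615)–(0.2628, 0.222, 1.615)  len=0.8322
  (v6,v4,v2) [+-+] → (1.095, 0.222, -1.615)–(-0.2628, 0.222, -1.615)  len=1.3578
  (v6,v5,v4) [+--] → (1.095, 0.222, -0.3876)–(1.095, 0.222, -1.615)  len=1.2274
  (v7,v5,v6) [+-+] → (1.095, 0.222, 1.615)–(1.095, 0.222, -0.3876)  len=2.0026

Chained into 1 loop(s):
  loop 1: 8 segments, perimeter = 10.8400
Total perimeter = 10.840


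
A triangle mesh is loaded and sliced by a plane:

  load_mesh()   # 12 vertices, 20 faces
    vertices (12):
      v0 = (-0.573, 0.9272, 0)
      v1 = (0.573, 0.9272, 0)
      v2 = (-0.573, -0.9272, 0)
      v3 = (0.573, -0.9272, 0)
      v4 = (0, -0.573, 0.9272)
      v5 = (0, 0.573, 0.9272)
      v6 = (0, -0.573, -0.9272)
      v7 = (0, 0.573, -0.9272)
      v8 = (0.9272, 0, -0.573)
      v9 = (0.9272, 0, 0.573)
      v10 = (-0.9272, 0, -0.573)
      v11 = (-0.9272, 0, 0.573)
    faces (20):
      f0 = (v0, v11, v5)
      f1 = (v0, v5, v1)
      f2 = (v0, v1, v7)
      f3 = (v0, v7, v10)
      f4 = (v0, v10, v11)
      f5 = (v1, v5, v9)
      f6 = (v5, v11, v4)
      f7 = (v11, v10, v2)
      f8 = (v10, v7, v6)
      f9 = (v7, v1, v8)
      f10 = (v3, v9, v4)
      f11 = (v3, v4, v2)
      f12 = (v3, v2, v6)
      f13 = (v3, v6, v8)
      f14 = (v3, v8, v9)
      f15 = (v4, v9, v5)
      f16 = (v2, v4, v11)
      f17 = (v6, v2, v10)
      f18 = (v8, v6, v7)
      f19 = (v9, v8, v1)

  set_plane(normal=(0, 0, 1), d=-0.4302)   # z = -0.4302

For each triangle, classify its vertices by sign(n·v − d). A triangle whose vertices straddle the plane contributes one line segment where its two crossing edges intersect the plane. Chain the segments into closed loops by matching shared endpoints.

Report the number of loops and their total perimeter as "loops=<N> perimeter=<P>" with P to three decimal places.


loops=1 perimeter=5.226

Straddling triangles (10 of 20):
  (v0,v1,v7) [++-] → (0.307141, 0.762859, -0.4302)–(-0.307141, 0.762859, -0.4302)  len=0.6143
  (v0,v7,v10) [+--] → (-0.307141, 0.762859, -0.4302)–(-0.838928, 0.231072, -0.4302)  len=0.7521
  (v0,v10,v11) [+-+] → (-0.838928, 0.231072, -0.4302)–(-0.9272, 0, -0.4302)  len=0.2474
  (v11,v10,v2) [+-+] → (-0.9272, 0, -0.4302)–(-0.838928, -0.231072, -0.4302)  len=0.2474
  (v7,v1,v8) [-+-] → (0.307141, 0.762859, -0.4302)–(0.838928, 0.231072, -0.4302)  len=0.7521
  (v3,v2,v6) [++-] → (-0.307141, -0.762859, -0.4302)–(0.307141, -0.762859, -0.4302)  len=0.6143
  (v3,v6,v8) [+--] → (0.307141, -0.762859, -0.4302)–(0.838928, -0.231072, -0.4302)  len=0.7521
  (v3,v8,v9) [+-+] → (0.838928, -0.231072, -0.4302)–(0.9272, 0, -0.4302)  len=0.2474
  (v6,v2,v10) [-+-] → (-0.307141, -0.762859, -0.4302)–(-0.838928, -0.231072, -0.4302)  len=0.7521
  (v9,v8,v1) [+-+] → (0.9272, 0, -0.4302)–(0.838928, 0.231072, -0.4302)  len=0.2474

Chained into 1 loop(s):
  loop 1: 10 segments, perimeter = 5.2262
Total perimeter = 5.226


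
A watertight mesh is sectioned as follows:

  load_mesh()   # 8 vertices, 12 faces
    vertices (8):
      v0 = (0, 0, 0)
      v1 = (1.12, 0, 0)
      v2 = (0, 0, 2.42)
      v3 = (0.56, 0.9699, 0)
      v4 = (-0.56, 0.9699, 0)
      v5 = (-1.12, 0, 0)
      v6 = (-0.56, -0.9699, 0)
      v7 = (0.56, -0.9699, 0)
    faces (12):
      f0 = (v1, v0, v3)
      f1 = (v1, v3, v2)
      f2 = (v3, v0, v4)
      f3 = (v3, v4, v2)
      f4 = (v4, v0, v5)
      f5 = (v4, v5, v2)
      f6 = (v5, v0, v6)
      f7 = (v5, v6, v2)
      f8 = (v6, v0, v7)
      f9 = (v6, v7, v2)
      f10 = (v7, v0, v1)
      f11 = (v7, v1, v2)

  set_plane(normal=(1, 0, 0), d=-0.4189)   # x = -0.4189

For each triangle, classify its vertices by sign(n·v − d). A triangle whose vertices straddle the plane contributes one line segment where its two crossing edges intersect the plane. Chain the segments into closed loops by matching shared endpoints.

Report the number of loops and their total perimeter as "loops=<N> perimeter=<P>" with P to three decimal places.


Straddling triangles (8 of 12):
  (v3,v0,v4) [++-] → (-0.4189, 0.72552, 0)–(-0.4189, 0.9699, 0)  len=0.2444
  (v3,v4,v2) [+-+] → (-0.4189, 0.9699, 0)–(-0.4189, 0.72552, 0.609754)  len=0.6569
  (v4,v0,v5) [-+-] → (-0.4189, 0.72552, 0)–(-0.4189, 0, 0)  len=0.7255
  (v4,v5,v2) [--+] → (-0.4189, 0, 1.51488)–(-0.4189, 0.72552, 0.609754)  len=1.1600
  (v5,v0,v6) [-+-] → (-0.4189, 0, 0)–(-0.4189, -0.72552, 0)  len=0.7255
  (v5,v6,v2) [--+] → (-0.4189, -0.72552, 0.609754)–(-0.4189, 0, 1.51488)  len=1.1600
  (v6,v0,v7) [-++] → (-0.4189, -0.72552, 0)–(-0.4189, -0.9699, 0)  len=0.2444
  (v6,v7,v2) [-++] → (-0.4189, -0.9699, 0)–(-0.4189, -0.72552, 0.609754)  len=0.6569

Chained into 1 loop(s):
  loop 1: 8 segments, perimeter = 5.5736
Total perimeter = 5.574

loops=1 perimeter=5.574


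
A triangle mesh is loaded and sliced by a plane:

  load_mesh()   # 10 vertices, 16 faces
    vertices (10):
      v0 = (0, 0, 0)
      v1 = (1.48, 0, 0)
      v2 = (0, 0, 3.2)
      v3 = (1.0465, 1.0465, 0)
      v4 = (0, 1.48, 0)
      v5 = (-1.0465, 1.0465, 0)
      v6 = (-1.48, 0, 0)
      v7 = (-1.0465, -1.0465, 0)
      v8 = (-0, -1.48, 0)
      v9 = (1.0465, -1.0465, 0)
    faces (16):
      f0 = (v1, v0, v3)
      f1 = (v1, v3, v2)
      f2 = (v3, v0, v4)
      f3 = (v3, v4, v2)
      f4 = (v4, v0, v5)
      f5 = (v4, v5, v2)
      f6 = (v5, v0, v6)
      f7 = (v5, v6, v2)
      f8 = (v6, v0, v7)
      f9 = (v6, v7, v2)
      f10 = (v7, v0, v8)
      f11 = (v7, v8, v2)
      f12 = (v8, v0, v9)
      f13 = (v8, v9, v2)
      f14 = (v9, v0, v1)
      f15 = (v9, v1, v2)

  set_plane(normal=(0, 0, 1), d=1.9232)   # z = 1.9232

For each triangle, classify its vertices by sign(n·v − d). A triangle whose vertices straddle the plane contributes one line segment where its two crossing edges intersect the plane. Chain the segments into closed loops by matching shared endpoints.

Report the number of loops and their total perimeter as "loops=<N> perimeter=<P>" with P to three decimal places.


loops=1 perimeter=3.616

Straddling triangles (8 of 16):
  (v1,v3,v2) [--+] → (0.417554, 0.417554, 1.9232)–(0.59052, 0, 1.9232)  len=0.4520
  (v3,v4,v2) [--+] → (0, 0.59052, 1.9232)–(0.417554, 0.417554, 1.9232)  len=0.4520
  (v4,v5,v2) [--+] → (-0.417554, 0.417554, 1.9232)–(0, 0.59052, 1.9232)  len=0.4520
  (v5,v6,v2) [--+] → (-0.59052, 0, 1.9232)–(-0.417554, 0.417554, 1.9232)  len=0.4520
  (v6,v7,v2) [--+] → (-0.417554, -0.417554, 1.9232)–(-0.59052, 0, 1.9232)  len=0.4520
  (v7,v8,v2) [--+] → (0, -0.59052, 1.9232)–(-0.417554, -0.417554, 1.9232)  len=0.4520
  (v8,v9,v2) [--+] → (0.417554, -0.417554, 1.9232)–(0, -0.59052, 1.9232)  len=0.4520
  (v9,v1,v2) [--+] → (0.59052, 0, 1.9232)–(0.417554, -0.417554, 1.9232)  len=0.4520

Chained into 1 loop(s):
  loop 1: 8 segments, perimeter = 3.6157
Total perimeter = 3.616


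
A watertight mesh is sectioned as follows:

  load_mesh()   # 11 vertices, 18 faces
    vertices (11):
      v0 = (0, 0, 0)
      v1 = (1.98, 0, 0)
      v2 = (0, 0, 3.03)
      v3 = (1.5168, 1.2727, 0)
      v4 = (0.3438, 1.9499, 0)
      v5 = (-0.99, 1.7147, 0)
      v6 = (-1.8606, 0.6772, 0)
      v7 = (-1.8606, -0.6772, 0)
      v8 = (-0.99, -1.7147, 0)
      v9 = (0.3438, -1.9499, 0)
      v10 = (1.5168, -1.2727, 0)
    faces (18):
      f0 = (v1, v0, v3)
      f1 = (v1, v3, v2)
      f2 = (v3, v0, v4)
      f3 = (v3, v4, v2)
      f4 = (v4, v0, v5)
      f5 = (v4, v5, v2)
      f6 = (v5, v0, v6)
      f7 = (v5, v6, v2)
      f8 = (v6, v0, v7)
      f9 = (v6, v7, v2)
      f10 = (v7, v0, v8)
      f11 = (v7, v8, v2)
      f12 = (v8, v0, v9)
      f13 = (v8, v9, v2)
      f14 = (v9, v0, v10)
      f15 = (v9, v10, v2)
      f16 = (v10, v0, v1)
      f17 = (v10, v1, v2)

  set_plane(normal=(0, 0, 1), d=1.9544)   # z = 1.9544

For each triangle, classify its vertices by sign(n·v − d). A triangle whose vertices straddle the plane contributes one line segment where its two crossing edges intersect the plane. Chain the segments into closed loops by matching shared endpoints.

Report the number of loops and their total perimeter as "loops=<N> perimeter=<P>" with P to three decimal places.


loops=1 perimeter=4.327

Straddling triangles (9 of 18):
  (v1,v3,v2) [--+] → (0.538439, 0.451787, 1.9544)–(0.702867, 0, 1.9544)  len=0.4808
  (v3,v4,v2) [--+] → (0.122043, 0.692182, 1.9544)–(0.538439, 0.451787, 1.9544)  len=0.4808
  (v4,v5,v2) [--+] → (-0.351434, 0.60869, 1.9544)–(0.122043, 0.692182, 1.9544)  len=0.4808
  (v5,v6,v2) [--+] → (-0.660482, 0.240395, 1.9544)–(-0.351434, 0.60869, 1.9544)  len=0.4808
  (v6,v7,v2) [--+] → (-0.660482, -0.240395, 1.9544)–(-0.660482, 0.240395, 1.9544)  len=0.4808
  (v7,v8,v2) [--+] → (-0.351434, -0.60869, 1.9544)–(-0.660482, -0.240395, 1.9544)  len=0.4808
  (v8,v9,v2) [--+] → (0.122043, -0.692182, 1.9544)–(-0.351434, -0.60869, 1.9544)  len=0.4808
  (v9,v10,v2) [--+] → (0.538439, -0.451787, 1.9544)–(0.122043, -0.692182, 1.9544)  len=0.4808
  (v10,v1,v2) [--+] → (0.702867, 0, 1.9544)–(0.538439, -0.451787, 1.9544)  len=0.4808

Chained into 1 loop(s):
  loop 1: 9 segments, perimeter = 4.3271
Total perimeter = 4.327


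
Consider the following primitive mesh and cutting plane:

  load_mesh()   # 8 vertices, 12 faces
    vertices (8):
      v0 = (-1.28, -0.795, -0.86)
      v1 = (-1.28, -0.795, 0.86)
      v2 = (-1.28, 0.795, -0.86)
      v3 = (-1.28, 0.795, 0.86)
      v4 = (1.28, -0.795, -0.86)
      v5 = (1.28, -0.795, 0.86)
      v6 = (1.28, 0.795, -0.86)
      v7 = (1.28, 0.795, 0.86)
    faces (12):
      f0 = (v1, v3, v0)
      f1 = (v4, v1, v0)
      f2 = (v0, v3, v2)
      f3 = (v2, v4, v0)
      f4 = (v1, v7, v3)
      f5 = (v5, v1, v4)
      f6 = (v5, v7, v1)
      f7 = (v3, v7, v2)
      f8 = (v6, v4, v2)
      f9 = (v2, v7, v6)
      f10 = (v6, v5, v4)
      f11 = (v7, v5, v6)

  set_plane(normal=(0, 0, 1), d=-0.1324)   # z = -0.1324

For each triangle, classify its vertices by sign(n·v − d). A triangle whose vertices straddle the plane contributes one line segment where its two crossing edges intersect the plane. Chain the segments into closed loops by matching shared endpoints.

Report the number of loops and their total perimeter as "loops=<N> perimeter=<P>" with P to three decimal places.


Straddling triangles (8 of 12):
  (v1,v3,v0) [++-] → (-1.28, -0.122393, -0.1324)–(-1.28, -0.795, -0.1324)  len=0.6726
  (v4,v1,v0) [-+-] → (0.19706, -0.795, -0.1324)–(-1.28, -0.795, -0.1324)  len=1.4771
  (v0,v3,v2) [-+-] → (-1.28, -0.122393, -0.1324)–(-1.28, 0.795, -0.1324)  len=0.9174
  (v5,v1,v4) [++-] → (0.19706, -0.795, -0.1324)–(1.28, -0.795, -0.1324)  len=1.0829
  (v3,v7,v2) [++-] → (-0.19706, 0.795, -0.1324)–(-1.28, 0.795, -0.1324)  len=1.0829
  (v2,v7,v6) [-+-] → (-0.19706, 0.795, -0.1324)–(1.28, 0.795, -0.1324)  len=1.4771
  (v6,v5,v4) [-+-] → (1.28, 0.122393, -0.1324)–(1.28, -0.795, -0.1324)  len=0.9174
  (v7,v5,v6) [++-] → (1.28, 0.122393, -0.1324)–(1.28, 0.795, -0.1324)  len=0.6726

Chained into 1 loop(s):
  loop 1: 8 segments, perimeter = 8.3000
Total perimeter = 8.300

loops=1 perimeter=8.300


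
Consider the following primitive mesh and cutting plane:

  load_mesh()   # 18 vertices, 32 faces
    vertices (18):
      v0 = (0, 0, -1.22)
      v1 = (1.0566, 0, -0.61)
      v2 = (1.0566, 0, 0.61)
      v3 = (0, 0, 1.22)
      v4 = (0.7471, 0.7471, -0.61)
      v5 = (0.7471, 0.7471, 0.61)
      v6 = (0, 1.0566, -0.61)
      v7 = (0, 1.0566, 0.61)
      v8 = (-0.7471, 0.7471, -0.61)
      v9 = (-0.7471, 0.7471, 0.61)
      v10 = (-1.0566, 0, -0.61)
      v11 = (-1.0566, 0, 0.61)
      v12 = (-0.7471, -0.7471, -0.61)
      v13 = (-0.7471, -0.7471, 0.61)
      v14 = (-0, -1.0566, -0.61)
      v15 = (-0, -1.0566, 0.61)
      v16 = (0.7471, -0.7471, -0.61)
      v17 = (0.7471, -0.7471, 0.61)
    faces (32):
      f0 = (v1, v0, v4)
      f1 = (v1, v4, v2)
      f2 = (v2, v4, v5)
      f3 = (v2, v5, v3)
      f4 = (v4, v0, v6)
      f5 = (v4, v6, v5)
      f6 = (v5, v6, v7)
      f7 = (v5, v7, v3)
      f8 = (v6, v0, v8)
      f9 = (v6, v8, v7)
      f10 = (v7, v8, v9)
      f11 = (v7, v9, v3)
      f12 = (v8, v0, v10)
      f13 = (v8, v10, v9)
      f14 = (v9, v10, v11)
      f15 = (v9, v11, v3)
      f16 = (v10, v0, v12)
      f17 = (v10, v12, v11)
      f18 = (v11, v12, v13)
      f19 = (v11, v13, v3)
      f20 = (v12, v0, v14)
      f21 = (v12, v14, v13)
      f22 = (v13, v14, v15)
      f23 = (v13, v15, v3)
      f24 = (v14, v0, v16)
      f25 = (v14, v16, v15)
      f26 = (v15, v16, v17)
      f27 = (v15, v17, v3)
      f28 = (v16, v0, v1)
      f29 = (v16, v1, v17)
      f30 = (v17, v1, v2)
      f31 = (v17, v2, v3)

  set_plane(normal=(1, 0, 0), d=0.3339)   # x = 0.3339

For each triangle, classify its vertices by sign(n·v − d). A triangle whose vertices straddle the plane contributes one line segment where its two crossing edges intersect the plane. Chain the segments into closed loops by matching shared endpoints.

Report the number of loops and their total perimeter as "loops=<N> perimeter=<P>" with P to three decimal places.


loops=1 perimeter=6.512

Straddling triangles (12 of 32):
  (v1,v0,v4) [+-+] → (0.3339, 0, -1.02723)–(0.3339, 0.3339, -0.947374)  len=0.3433
  (v2,v5,v3) [++-] → (0.3339, 0.3339, 0.947374)–(0.3339, 0, 1.02723)  len=0.3433
  (v4,v0,v6) [+--] → (0.3339, 0.3339, -0.947374)–(0.3339, 0.918276, -0.61)  len=0.6748
  (v4,v6,v5) [+-+] → (0.3339, 0.918276, -0.61)–(0.3339, 0.918276, -0.0647477)  len=0.5453
  (v5,v6,v7) [+--] → (0.3339, 0.918276, -0.0647477)–(0.3339, 0.918276, 0.61)  len=0.6747
  (v5,v7,v3) [+--] → (0.3339, 0.918276, 0.61)–(0.3339, 0.3339, 0.947374)  len=0.6748
  (v14,v0,v16) [--+] → (0.3339, -0.3339, -0.947374)–(0.3339, -0.918276, -0.61)  len=0.6748
  (v14,v16,v15) [-+-] → (0.3339, -0.918276, -0.61)–(0.3339, -0.918276, 0.0647477)  len=0.6747
  (v15,v16,v17) [-++] → (0.3339, -0.918276, 0.0647477)–(0.3339, -0.918276, 0.61)  len=0.5453
  (v15,v17,v3) [-+-] → (0.3339, -0.918276, 0.61)–(0.3339, -0.3339, 0.947374)  len=0.6748
  (v16,v0,v1) [+-+] → (0.3339, -0.3339, -0.947374)–(0.3339, 0, -1.02723)  len=0.3433
  (v17,v2,v3) [++-] → (0.3339, 0, 1.02723)–(0.3339, -0.3339, 0.947374)  len=0.3433

Chained into 1 loop(s):
  loop 1: 12 segments, perimeter = 6.5124
Total perimeter = 6.512


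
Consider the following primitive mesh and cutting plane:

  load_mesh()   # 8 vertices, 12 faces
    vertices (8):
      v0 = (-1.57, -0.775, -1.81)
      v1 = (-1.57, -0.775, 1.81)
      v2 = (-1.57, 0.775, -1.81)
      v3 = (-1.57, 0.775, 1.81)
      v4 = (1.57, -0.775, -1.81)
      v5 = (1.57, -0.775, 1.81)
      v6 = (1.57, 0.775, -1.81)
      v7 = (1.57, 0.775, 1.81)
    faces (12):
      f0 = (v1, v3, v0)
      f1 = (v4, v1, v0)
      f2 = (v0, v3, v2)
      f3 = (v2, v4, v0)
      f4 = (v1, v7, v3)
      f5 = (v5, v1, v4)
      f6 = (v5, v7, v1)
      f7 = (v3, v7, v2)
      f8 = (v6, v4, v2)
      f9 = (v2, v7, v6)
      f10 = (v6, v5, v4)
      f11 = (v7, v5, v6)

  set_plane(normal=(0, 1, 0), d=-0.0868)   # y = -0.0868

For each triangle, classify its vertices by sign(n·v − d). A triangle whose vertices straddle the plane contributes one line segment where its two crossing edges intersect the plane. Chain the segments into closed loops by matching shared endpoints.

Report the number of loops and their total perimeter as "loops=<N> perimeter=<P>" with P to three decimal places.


loops=1 perimeter=13.520

Straddling triangles (8 of 12):
  (v1,v3,v0) [-+-] → (-1.57, -0.0868, 1.81)–(-1.57, -0.0868, -0.20272)  len=2.0127
  (v0,v3,v2) [-++] → (-1.57, -0.0868, -0.20272)–(-1.57, -0.0868, -1.81)  len=1.6073
  (v2,v4,v0) [+--] → (0.17584, -0.0868, -1.81)–(-1.57, -0.0868, -1.81)  len=1.7458
  (v1,v7,v3) [-++] → (-0.17584, -0.0868, 1.81)–(-1.57, -0.0868, 1.81)  len=1.3942
  (v5,v7,v1) [-+-] → (1.57, -0.0868, 1.81)–(-0.17584, -0.0868, 1.81)  len=1.7458
  (v6,v4,v2) [+-+] → (1.57, -0.0868, -1.81)–(0.17584, -0.0868, -1.81)  len=1.3942
  (v6,v5,v4) [+--] → (1.57, -0.0868, 0.20272)–(1.57, -0.0868, -1.81)  len=2.0127
  (v7,v5,v6) [+-+] → (1.57, -0.0868, 1.81)–(1.57, -0.0868, 0.20272)  len=1.6073

Chained into 1 loop(s):
  loop 1: 8 segments, perimeter = 13.5200
Total perimeter = 13.520


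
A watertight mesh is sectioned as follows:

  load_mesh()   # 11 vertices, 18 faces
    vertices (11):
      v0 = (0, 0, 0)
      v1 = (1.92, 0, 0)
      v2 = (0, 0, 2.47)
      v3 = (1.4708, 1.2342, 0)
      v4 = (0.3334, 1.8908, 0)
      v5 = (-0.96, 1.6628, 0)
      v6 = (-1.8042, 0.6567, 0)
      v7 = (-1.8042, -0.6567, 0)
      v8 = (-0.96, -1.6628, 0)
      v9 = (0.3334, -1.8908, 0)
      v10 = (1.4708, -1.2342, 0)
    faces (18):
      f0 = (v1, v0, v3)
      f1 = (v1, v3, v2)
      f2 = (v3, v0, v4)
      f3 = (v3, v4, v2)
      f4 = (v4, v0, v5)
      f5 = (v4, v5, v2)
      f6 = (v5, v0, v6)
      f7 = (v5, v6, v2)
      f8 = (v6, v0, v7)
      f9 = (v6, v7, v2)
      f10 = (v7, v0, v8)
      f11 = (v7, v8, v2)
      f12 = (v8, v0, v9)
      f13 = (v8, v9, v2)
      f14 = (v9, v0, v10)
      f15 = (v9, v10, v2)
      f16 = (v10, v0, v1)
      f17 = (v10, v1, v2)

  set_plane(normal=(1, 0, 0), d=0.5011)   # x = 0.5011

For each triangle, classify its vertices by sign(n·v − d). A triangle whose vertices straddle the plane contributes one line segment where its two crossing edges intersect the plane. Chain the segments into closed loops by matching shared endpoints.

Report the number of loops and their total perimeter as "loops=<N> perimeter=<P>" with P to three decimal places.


Straddling triangles (8 of 18):
  (v1,v0,v3) [+-+] → (0.5011, 0, 0)–(0.5011, 0.420491, 0)  len=0.4205
  (v1,v3,v2) [++-] → (0.5011, 0.420491, 1.62847)–(0.5011, 0, 1.82536)  len=0.4643
  (v3,v0,v4) [+--] → (0.5011, 0.420491, 0)–(0.5011, 1.79399, 0)  len=1.3735
  (v3,v4,v2) [+--] → (0.5011, 1.79399, 0)–(0.5011, 0.420491, 1.62847)  len=2.1304
  (v9,v0,v10) [--+] → (0.5011, -0.420491, 0)–(0.5011, -1.79399, 0)  len=1.3735
  (v9,v10,v2) [-+-] → (0.5011, -1.79399, 0)–(0.5011, -0.420491, 1.62847)  len=2.1304
  (v10,v0,v1) [+-+] → (0.5011, -0.420491, 0)–(0.5011, 0, 0)  len=0.4205
  (v10,v1,v2) [++-] → (0.5011, 0, 1.82536)–(0.5011, -0.420491, 1.62847)  len=0.4643

Chained into 1 loop(s):
  loop 1: 8 segments, perimeter = 8.7773
Total perimeter = 8.777

loops=1 perimeter=8.777


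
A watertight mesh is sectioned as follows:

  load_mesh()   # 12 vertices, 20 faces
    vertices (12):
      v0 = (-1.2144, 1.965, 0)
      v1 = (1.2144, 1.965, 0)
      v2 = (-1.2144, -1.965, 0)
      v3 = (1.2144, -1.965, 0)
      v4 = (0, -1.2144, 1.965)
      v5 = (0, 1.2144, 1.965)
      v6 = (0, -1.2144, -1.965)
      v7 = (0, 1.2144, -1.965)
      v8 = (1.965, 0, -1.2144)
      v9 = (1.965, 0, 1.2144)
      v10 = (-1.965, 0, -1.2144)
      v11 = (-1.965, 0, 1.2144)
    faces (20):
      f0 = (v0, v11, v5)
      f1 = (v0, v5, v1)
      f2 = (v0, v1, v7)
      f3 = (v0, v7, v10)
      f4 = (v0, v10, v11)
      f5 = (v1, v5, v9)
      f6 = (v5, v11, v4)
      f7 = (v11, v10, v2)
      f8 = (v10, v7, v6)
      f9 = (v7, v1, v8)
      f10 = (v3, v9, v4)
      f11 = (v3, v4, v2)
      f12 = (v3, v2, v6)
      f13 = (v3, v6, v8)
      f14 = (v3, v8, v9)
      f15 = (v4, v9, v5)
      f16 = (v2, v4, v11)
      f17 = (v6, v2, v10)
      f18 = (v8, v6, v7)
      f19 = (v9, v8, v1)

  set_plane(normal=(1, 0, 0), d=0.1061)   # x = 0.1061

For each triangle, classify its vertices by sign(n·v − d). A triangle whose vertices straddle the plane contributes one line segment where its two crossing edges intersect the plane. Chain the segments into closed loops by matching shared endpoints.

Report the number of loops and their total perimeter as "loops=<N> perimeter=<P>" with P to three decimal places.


Straddling triangles (10 of 20):
  (v0,v5,v1) [--+] → (0.1061, 1.27998, 1.79332)–(0.1061, 1.965, 0)  len=1.9197
  (v0,v1,v7) [-+-] → (0.1061, 1.965, 0)–(0.1061, 1.27998, -1.79332)  len=1.9197
  (v1,v5,v9) [+-+] → (0.1061, 1.27998, 1.79332)–(0.1061, 1.14883, 1.92447)  len=0.1855
  (v7,v1,v8) [-++] → (0.1061, 1.27998, -1.79332)–(0.1061, 1.14883, -1.92447)  len=0.1855
  (v3,v9,v4) [++-] → (0.1061, -1.14883, 1.92447)–(0.1061, -1.27998, 1.79332)  len=0.1855
  (v3,v4,v2) [+--] → (0.1061, -1.27998, 1.79332)–(0.1061, -1.965, 0)  len=1.9197
  (v3,v2,v6) [+--] → (0.1061, -1.965, 0)–(0.1061, -1.27998, -1.79332)  len=1.9197
  (v3,v6,v8) [+-+] → (0.1061, -1.27998, -1.79332)–(0.1061, -1.14883, -1.92447)  len=0.1855
  (v4,v9,v5) [-+-] → (0.1061, -1.14883, 1.92447)–(0.1061, 1.14883, 1.92447)  len=2.2977
  (v8,v6,v7) [+--] → (0.1061, -1.14883, -1.92447)–(0.1061, 1.14883, -1.92447)  len=2.2977

Chained into 1 loop(s):
  loop 1: 10 segments, perimeter = 13.0160
Total perimeter = 13.016

loops=1 perimeter=13.016


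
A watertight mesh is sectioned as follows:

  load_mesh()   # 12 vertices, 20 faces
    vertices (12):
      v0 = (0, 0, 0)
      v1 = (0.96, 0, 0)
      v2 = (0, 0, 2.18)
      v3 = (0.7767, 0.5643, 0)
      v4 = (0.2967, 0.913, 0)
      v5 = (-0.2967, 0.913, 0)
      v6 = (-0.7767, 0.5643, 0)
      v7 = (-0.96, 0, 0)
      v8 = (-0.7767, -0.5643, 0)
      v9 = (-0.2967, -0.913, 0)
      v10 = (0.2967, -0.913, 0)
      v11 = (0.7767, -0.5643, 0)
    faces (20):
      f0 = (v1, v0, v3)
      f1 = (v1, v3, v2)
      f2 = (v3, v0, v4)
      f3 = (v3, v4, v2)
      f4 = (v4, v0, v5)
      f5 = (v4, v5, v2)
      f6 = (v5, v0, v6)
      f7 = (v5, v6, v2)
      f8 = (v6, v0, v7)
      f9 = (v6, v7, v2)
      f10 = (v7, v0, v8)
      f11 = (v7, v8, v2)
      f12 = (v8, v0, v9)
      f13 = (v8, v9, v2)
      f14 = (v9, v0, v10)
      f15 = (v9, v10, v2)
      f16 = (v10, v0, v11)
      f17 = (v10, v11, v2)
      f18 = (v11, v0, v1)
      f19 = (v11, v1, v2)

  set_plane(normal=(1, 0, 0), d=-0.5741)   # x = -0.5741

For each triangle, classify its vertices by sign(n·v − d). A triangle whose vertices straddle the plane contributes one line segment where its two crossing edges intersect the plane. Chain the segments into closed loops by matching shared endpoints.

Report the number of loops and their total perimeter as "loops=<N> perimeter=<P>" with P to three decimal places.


Straddling triangles (8 of 20):
  (v5,v0,v6) [++-] → (-0.5741, 0.417104, 0)–(-0.5741, 0.71148, 0)  len=0.2944
  (v5,v6,v2) [+-+] → (-0.5741, 0.71148, 0)–(-0.5741, 0.417104, 0.568647)  len=0.6403
  (v6,v0,v7) [-+-] → (-0.5741, 0.417104, 0)–(-0.5741, 0, 0)  len=0.4171
  (v6,v7,v2) [--+] → (-0.5741, 0, 0.876315)–(-0.5741, 0.417104, 0.568647)  len=0.5183
  (v7,v0,v8) [-+-] → (-0.5741, 0, 0)–(-0.5741, -0.417104, 0)  len=0.4171
  (v7,v8,v2) [--+] → (-0.5741, -0.417104, 0.568647)–(-0.5741, 0, 0.876315)  len=0.5183
  (v8,v0,v9) [-++] → (-0.5741, -0.417104, 0)–(-0.5741, -0.71148, 0)  len=0.2944
  (v8,v9,v2) [-++] → (-0.5741, -0.71148, 0)–(-0.5741, -0.417104, 0.568647)  len=0.6403

Chained into 1 loop(s):
  loop 1: 8 segments, perimeter = 3.7402
Total perimeter = 3.740

loops=1 perimeter=3.740
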